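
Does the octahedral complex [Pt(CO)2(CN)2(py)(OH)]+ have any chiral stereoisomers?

yes

Working through the distinct placements yields 6 geometric isomers: CO trans, CN trans; CO cis, CN trans; CO cis, CN cis (3 arrangements, 2 chiral); CO trans, CN cis.
Of these, 2 lack any improper symmetry element and so occur as enantiomeric pairs, giving 6 + 2 = 8 stereoisomers in total.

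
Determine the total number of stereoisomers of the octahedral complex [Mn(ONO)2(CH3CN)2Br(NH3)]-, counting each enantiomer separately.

8

An octahedron has six vertices in three trans pairs; every non-trans pair is cis.
Systematic placement gives 6 geometric isomers: ONO trans, CH3CN cis; ONO cis, CH3CN cis (3 arrangements, 2 chiral); ONO trans, CH3CN trans; ONO cis, CH3CN trans.
Of these, 2 lack any improper symmetry element and so occur as enantiomeric pairs, giving 6 + 2 = 8 stereoisomers in total.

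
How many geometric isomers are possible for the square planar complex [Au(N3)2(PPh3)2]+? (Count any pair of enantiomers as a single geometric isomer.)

A square has two trans pairs of vertices; adjacent vertices are cis.
There are 2 geometric isomers: N3 cis; N3 trans.

2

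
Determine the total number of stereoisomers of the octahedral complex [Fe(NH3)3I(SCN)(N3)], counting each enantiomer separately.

An octahedron has six vertices in three trans pairs; every non-trans pair is cis.
Working through the distinct placements yields 4 geometric isomers: NH3 mer (3 arrangements); NH3 fac (chiral).
One of these lacks any improper symmetry element and so occurs as an enantiomeric pair, giving 4 + 1 = 5 stereoisomers in total.

5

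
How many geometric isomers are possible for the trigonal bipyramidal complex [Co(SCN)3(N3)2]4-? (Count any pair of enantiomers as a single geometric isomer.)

3

In a trigonal bipyramid the two axial positions differ from the three equatorial ones.
Working through the distinct placements yields 3 geometric isomers: N3 both axial; N3 one axial, one equatorial; N3 both equatorial.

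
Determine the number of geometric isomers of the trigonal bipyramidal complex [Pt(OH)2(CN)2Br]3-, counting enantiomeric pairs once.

5

In a trigonal bipyramid the two axial positions differ from the three equatorial ones.
Exhaustive case analysis gives 5 geometric isomers.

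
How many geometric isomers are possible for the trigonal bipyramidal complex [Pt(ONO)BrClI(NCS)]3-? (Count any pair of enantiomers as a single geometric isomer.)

Systematic enumeration (placing each ligand type in turn and discarding arrangements equivalent by rotation or reflection) gives 10 geometric isomers.

10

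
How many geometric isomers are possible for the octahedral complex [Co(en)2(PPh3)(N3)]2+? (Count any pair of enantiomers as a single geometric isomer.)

The six octahedral sites form three mutually perpendicular trans pairs.
Each en is bidentate and must span two cis positions.
There are 2 geometric isomers: PPh3 and N3 mutually trans; PPh3 and N3 mutually cis (chiral).

2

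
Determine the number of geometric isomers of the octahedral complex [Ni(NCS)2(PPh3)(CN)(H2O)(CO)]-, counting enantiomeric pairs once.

9

In an octahedral complex each vertex has one trans partner and four cis neighbours.
Placing the ligands in turn and identifying arrangements related by rotation or reflection leaves 9 distinct geometric isomers.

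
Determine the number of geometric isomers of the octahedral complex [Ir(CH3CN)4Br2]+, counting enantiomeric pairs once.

2

Systematic placement gives 2 geometric isomers: Br trans; Br cis.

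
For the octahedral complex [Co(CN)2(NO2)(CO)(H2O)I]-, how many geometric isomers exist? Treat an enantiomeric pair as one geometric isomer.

An octahedron has six vertices in three trans pairs; every non-trans pair is cis.
Systematic enumeration (placing each ligand type in turn and discarding arrangements equivalent by rotation or reflection) gives 9 geometric isomers.

9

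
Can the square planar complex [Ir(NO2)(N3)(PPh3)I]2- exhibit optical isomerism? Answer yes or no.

no

Working through the distinct placements yields 3 geometric isomers: (I/NO2 trans, N3/PPh3 trans); (I/PPh3 trans, N3/NO2 trans); (I/N3 trans, NO2/PPh3 trans).
Each arrangement has an internal mirror plane or centre of symmetry, so none is chiral.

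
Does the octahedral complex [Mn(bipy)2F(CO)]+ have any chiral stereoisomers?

yes

Each bipy is bidentate and must span two cis positions.
The distinct arrangements are (2 in all): F and CO mutually trans; F and CO mutually cis (chiral).
One of these lacks any improper symmetry element and so occurs as an enantiomeric pair, giving 2 + 1 = 3 stereoisomers in total.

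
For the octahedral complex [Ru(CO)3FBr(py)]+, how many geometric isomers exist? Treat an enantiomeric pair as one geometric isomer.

4

The six octahedral sites form three mutually perpendicular trans pairs.
Systematic placement gives 4 geometric isomers: CO mer (3 arrangements); CO fac (chiral).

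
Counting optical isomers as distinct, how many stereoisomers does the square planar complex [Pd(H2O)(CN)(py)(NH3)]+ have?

There are 3 geometric isomers: (CN/NH3 trans, H2O/py trans); (CN/py trans, H2O/NH3 trans); (CN/H2O trans, NH3/py trans).
Each arrangement has an internal mirror plane or centre of symmetry, so none is chiral.

3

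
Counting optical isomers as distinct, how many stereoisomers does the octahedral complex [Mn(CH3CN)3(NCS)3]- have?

An octahedron has six vertices in three trans pairs; every non-trans pair is cis.
The distinct arrangements are (2 in all): CH3CN mer; CH3CN fac.
Each arrangement has an internal mirror plane or centre of symmetry, so none is chiral.

2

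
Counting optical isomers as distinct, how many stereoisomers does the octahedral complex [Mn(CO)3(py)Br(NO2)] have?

An octahedron has six vertices in three trans pairs; every non-trans pair is cis.
The distinct arrangements are (4 in all): CO mer (3 arrangements); CO fac (chiral).
One of these lacks any improper symmetry element and so occurs as an enantiomeric pair, giving 4 + 1 = 5 stereoisomers in total.

5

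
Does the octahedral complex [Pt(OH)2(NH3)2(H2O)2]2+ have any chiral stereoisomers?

yes

In an octahedral complex each vertex has one trans partner and four cis neighbours.
There are 5 geometric isomers: OH trans, NH3 trans, H2O trans; OH cis, NH3 cis, H2O trans; OH trans, NH3 cis, H2O cis; OH cis, NH3 cis, H2O cis (chiral); OH cis, NH3 trans, H2O cis.
One of these lacks any improper symmetry element and so occurs as an enantiomeric pair, giving 5 + 1 = 6 stereoisomers in total.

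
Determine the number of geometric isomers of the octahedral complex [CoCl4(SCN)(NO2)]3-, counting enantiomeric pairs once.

In an octahedral complex each vertex has one trans partner and four cis neighbours.
There are 2 geometric isomers: SCN and NO2 mutually trans; SCN and NO2 mutually cis.

2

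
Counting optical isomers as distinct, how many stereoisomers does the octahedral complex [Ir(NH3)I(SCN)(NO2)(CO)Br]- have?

30

Placing the ligands in turn and identifying arrangements related by rotation or reflection leaves 15 distinct geometric isomers.
Of these, 15 lack any improper symmetry element and so occur as enantiomeric pairs, giving 15 + 15 = 30 stereoisomers in total.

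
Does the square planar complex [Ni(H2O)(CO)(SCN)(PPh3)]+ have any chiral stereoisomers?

no

A square has two trans pairs of vertices; adjacent vertices are cis.
There are 3 geometric isomers: (CO/PPh3 trans, H2O/SCN trans); (CO/SCN trans, H2O/PPh3 trans); (CO/H2O trans, PPh3/SCN trans).
Each arrangement has an internal mirror plane or centre of symmetry, so none is chiral.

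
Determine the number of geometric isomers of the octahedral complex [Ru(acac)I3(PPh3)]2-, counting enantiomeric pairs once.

2

Each acac is bidentate and must span two cis positions.
The distinct arrangements are (2 in all): I mer; I fac.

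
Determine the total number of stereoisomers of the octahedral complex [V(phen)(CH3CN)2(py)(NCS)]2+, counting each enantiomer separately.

6

Each phen is bidentate and must span two cis positions.
Working through the distinct placements yields 4 geometric isomers: CH3CN trans; CH3CN cis (3 arrangements, 2 chiral).
Of these, 2 lack any improper symmetry element and so occur as enantiomeric pairs, giving 4 + 2 = 6 stereoisomers in total.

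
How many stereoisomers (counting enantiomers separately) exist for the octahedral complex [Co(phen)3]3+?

Each phen is bidentate and must span two cis positions.
Only one geometric arrangement is possible; it has no improper symmetry element, so it exists as a pair of enantiomers (2 stereoisomers).

2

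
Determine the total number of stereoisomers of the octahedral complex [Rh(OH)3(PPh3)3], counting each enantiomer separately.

An octahedron has six vertices in three trans pairs; every non-trans pair is cis.
Working through the distinct placements yields 2 geometric isomers: OH mer; OH fac.
Each arrangement has an internal mirror plane or centre of symmetry, so none is chiral.

2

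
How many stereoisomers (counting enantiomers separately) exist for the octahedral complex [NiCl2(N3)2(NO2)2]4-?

6

The distinct arrangements are (5 in all): Cl trans, N3 trans, NO2 trans; Cl trans, N3 cis, NO2 cis; Cl cis, N3 cis, NO2 trans; Cl cis, N3 cis, NO2 cis (chiral); Cl cis, N3 trans, NO2 cis.
One of these lacks any improper symmetry element and so occurs as an enantiomeric pair, giving 5 + 1 = 6 stereoisomers in total.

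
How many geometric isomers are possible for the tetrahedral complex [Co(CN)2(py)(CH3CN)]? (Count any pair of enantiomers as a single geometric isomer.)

1

Only one geometric arrangement is possible.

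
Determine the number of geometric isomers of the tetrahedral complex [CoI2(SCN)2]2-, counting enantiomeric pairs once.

In a tetrahedral complex all four positions are equivalent and every pair of ligands is adjacent — there is no cis/trans distinction.
Only one geometric arrangement is possible.

1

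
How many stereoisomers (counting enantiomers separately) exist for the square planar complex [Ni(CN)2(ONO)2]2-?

A square has two trans pairs of vertices; adjacent vertices are cis.
Systematic placement gives 2 geometric isomers: CN cis; CN trans.
Each arrangement has an internal mirror plane or centre of symmetry, so none is chiral.

2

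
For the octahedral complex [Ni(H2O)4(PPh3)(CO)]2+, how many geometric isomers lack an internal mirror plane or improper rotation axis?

0

Systematic placement gives 2 geometric isomers: PPh3 and CO mutually cis; PPh3 and CO mutually trans.
Each arrangement has an internal mirror plane or centre of symmetry, so none is chiral.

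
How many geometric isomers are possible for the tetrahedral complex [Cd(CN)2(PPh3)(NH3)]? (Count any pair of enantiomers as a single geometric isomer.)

In a tetrahedral complex all four positions are equivalent and every pair of ligands is adjacent — there is no cis/trans distinction.
Only one geometric arrangement is possible.

1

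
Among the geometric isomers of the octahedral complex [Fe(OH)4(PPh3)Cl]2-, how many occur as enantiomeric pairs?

An octahedron has six vertices in three trans pairs; every non-trans pair is cis.
There are 2 geometric isomers: PPh3 and Cl mutually cis; PPh3 and Cl mutually trans.
Each arrangement has an internal mirror plane or centre of symmetry, so none is chiral.

0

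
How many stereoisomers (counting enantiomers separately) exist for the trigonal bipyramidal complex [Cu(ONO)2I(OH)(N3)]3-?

10

A trigonal bipyramid has two axial and three equatorial sites, which are chemically inequivalent.
Placing the ligands in turn and identifying arrangements related by rotation or reflection leaves 7 distinct geometric isomers.
Of these, 3 lack any improper symmetry element and so occur as enantiomeric pairs, giving 7 + 3 = 10 stereoisomers in total.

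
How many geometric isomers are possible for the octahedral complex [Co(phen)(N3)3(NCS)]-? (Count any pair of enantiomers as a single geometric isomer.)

An octahedron has six vertices in three trans pairs; every non-trans pair is cis.
Each phen is bidentate and must span two cis positions.
Systematic placement gives 2 geometric isomers: N3 mer; N3 fac.

2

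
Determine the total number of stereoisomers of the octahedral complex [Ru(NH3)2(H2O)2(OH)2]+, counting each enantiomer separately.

The distinct arrangements are (5 in all): NH3 trans, H2O trans, OH trans; NH3 cis, H2O trans, OH cis; NH3 cis, H2O cis, OH trans; NH3 cis, H2O cis, OH cis (chiral); NH3 trans, H2O cis, OH cis.
One of these lacks any improper symmetry element and so occurs as an enantiomeric pair, giving 5 + 1 = 6 stereoisomers in total.

6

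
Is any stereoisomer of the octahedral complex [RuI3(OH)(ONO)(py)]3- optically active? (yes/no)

The six octahedral sites form three mutually perpendicular trans pairs.
The distinct arrangements are (4 in all): I mer (3 arrangements); I fac (chiral).
One of these lacks any improper symmetry element and so occurs as an enantiomeric pair, giving 4 + 1 = 5 stereoisomers in total.

yes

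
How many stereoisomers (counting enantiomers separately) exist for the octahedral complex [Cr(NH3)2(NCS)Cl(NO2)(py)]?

In an octahedral complex each vertex has one trans partner and four cis neighbours.
Placing the ligands in turn and identifying arrangements related by rotation or reflection leaves 9 distinct geometric isomers.
Of these, 6 lack any improper symmetry element and so occur as enantiomeric pairs, giving 9 + 6 = 15 stereoisomers in total.

15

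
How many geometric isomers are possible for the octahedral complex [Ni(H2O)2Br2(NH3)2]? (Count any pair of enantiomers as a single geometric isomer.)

5

The six octahedral sites form three mutually perpendicular trans pairs.
Working through the distinct placements yields 5 geometric isomers: H2O trans, Br trans, NH3 trans; H2O cis, Br trans, NH3 cis; H2O cis, Br cis, NH3 trans; H2O cis, Br cis, NH3 cis (chiral); H2O trans, Br cis, NH3 cis.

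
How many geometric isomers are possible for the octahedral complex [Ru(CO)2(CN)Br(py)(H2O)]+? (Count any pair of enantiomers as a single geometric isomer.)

9

In an octahedral complex each vertex has one trans partner and four cis neighbours.
Placing the ligands in turn and identifying arrangements related by rotation or reflection leaves 9 distinct geometric isomers.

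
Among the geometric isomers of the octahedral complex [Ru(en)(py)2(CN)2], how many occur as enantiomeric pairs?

1

Each en is bidentate and must span two cis positions.
Working through the distinct placements yields 3 geometric isomers: py cis, CN trans; py trans, CN cis; py cis, CN cis (chiral).
One of these lacks any improper symmetry element and so occurs as an enantiomeric pair, giving 3 + 1 = 4 stereoisomers in total.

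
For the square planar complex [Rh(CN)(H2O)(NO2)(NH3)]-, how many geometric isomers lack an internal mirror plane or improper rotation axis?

A square has two trans pairs of vertices; adjacent vertices are cis.
The distinct arrangements are (3 in all): (CN/NH3 trans, H2O/NO2 trans); (CN/NO2 trans, H2O/NH3 trans); (CN/H2O trans, NH3/NO2 trans).
Each arrangement has an internal mirror plane or centre of symmetry, so none is chiral.

0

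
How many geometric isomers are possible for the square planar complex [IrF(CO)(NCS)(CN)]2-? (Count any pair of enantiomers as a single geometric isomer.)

A square has two trans pairs of vertices; adjacent vertices are cis.
The distinct arrangements are (3 in all): (CN/F trans, CO/NCS trans); (CN/NCS trans, CO/F trans); (CN/CO trans, F/NCS trans).

3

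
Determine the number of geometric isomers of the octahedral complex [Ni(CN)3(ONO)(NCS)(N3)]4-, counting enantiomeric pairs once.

4

An octahedron has six vertices in three trans pairs; every non-trans pair is cis.
The distinct arrangements are (4 in all): CN mer (3 arrangements); CN fac (chiral).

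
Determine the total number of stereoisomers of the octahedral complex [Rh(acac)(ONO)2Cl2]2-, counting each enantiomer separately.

An octahedron has six vertices in three trans pairs; every non-trans pair is cis.
Each acac is bidentate and must span two cis positions.
Systematic placement gives 3 geometric isomers: ONO cis, Cl trans; ONO cis, Cl cis (chiral); ONO trans, Cl cis.
One of these lacks any improper symmetry element and so occurs as an enantiomeric pair, giving 3 + 1 = 4 stereoisomers in total.

4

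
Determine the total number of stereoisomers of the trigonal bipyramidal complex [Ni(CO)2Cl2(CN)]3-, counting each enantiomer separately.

Systematic enumeration (placing each ligand type in turn and discarding arrangements equivalent by rotation or reflection) gives 5 geometric isomers.
One of these lacks any improper symmetry element and so occurs as an enantiomeric pair, giving 5 + 1 = 6 stereoisomers in total.

6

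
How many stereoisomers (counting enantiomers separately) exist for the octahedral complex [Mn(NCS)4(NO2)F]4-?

In an octahedral complex each vertex has one trans partner and four cis neighbours.
Working through the distinct placements yields 2 geometric isomers: NO2 and F mutually cis; NO2 and F mutually trans.
Each arrangement has an internal mirror plane or centre of symmetry, so none is chiral.

2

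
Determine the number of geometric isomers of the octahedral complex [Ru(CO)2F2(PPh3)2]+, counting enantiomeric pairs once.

In an octahedral complex each vertex has one trans partner and four cis neighbours.
The distinct arrangements are (5 in all): CO trans, F trans, PPh3 trans; CO trans, F cis, PPh3 cis; CO cis, F cis, PPh3 trans; CO cis, F cis, PPh3 cis (chiral); CO cis, F trans, PPh3 cis.

5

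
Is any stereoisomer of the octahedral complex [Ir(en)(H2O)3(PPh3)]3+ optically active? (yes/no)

no

In an octahedral complex each vertex has one trans partner and four cis neighbours.
Each en is bidentate and must span two cis positions.
Systematic placement gives 2 geometric isomers: H2O mer; H2O fac.
Each arrangement has an internal mirror plane or centre of symmetry, so none is chiral.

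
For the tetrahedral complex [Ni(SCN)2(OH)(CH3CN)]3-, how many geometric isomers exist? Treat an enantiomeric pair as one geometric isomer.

1

In a tetrahedral complex all four positions are equivalent and every pair of ligands is adjacent — there is no cis/trans distinction.
Only one geometric arrangement is possible.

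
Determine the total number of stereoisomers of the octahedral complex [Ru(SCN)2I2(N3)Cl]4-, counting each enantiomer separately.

8

There are 6 geometric isomers: SCN trans, I cis; SCN cis, I cis (3 arrangements, 2 chiral); SCN trans, I trans; SCN cis, I trans.
Of these, 2 lack any improper symmetry element and so occur as enantiomeric pairs, giving 6 + 2 = 8 stereoisomers in total.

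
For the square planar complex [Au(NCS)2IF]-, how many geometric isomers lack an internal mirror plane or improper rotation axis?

0

A square has two trans pairs of vertices; adjacent vertices are cis.
The distinct arrangements are (2 in all): NCS cis; NCS trans.
Each arrangement has an internal mirror plane or centre of symmetry, so none is chiral.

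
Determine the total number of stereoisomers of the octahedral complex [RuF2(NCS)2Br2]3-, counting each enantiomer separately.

An octahedron has six vertices in three trans pairs; every non-trans pair is cis.
Systematic placement gives 5 geometric isomers: F trans, NCS trans, Br trans; F cis, NCS cis, Br trans; F cis, NCS trans, Br cis; F cis, NCS cis, Br cis (chiral); F trans, NCS cis, Br cis.
One of these lacks any improper symmetry element and so occurs as an enantiomeric pair, giving 5 + 1 = 6 stereoisomers in total.

6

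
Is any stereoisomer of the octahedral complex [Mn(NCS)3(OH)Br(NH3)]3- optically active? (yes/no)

yes

Systematic placement gives 4 geometric isomers: NCS mer (3 arrangements); NCS fac (chiral).
One of these lacks any improper symmetry element and so occurs as an enantiomeric pair, giving 4 + 1 = 5 stereoisomers in total.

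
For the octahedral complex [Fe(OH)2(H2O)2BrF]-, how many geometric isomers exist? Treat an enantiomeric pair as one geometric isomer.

An octahedron has six vertices in three trans pairs; every non-trans pair is cis.
The distinct arrangements are (6 in all): OH trans, H2O trans; OH cis, H2O cis (3 arrangements, 2 chiral); OH trans, H2O cis; OH cis, H2O trans.

6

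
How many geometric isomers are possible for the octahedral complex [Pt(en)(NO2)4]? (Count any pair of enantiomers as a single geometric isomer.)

1

Each en is bidentate and must span two cis positions.
Only one geometric arrangement is possible.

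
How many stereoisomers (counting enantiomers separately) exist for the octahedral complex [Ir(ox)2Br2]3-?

Each ox is bidentate and must span two cis positions.
Working through the distinct placements yields 2 geometric isomers: Br trans; Br cis (chiral).
One of these lacks any improper symmetry element and so occurs as an enantiomeric pair, giving 2 + 1 = 3 stereoisomers in total.

3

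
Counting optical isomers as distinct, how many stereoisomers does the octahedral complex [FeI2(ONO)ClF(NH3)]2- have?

The six octahedral sites form three mutually perpendicular trans pairs.
Exhaustive case analysis gives 9 geometric isomers.
Of these, 6 lack any improper symmetry element and so occur as enantiomeric pairs, giving 9 + 6 = 15 stereoisomers in total.

15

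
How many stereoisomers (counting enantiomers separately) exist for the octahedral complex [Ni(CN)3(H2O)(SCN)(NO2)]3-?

5

In an octahedral complex each vertex has one trans partner and four cis neighbours.
Systematic placement gives 4 geometric isomers: CN mer (3 arrangements); CN fac (chiral).
One of these lacks any improper symmetry element and so occurs as an enantiomeric pair, giving 4 + 1 = 5 stereoisomers in total.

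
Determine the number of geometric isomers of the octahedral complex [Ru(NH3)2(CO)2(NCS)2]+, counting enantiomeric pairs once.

5

An octahedron has six vertices in three trans pairs; every non-trans pair is cis.
Systematic placement gives 5 geometric isomers: NH3 trans, CO trans, NCS trans; NH3 cis, CO trans, NCS cis; NH3 trans, CO cis, NCS cis; NH3 cis, CO cis, NCS cis (chiral); NH3 cis, CO cis, NCS trans.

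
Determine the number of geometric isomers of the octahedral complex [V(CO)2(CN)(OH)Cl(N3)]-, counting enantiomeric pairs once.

9

An octahedron has six vertices in three trans pairs; every non-trans pair is cis.
Placing the ligands in turn and identifying arrangements related by rotation or reflection leaves 9 distinct geometric isomers.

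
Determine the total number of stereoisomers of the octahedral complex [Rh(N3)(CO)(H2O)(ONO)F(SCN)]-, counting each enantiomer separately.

30

The six octahedral sites form three mutually perpendicular trans pairs.
Placing the ligands in turn and identifying arrangements related by rotation or reflection leaves 15 distinct geometric isomers.
Of these, 15 lack any improper symmetry element and so occur as enantiomeric pairs, giving 15 + 15 = 30 stereoisomers in total.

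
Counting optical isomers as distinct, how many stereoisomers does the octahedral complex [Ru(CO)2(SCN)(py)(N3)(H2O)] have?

15

An octahedron has six vertices in three trans pairs; every non-trans pair is cis.
Exhaustive case analysis gives 9 geometric isomers.
Of these, 6 lack any improper symmetry element and so occur as enantiomeric pairs, giving 9 + 6 = 15 stereoisomers in total.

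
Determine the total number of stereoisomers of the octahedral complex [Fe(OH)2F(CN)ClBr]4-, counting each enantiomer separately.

Systematic enumeration (placing each ligand type in turn and discarding arrangements equivalent by rotation or reflection) gives 9 geometric isomers.
Of these, 6 lack any improper symmetry element and so occur as enantiomeric pairs, giving 9 + 6 = 15 stereoisomers in total.

15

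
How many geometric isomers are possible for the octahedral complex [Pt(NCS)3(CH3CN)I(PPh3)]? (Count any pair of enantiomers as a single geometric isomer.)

In an octahedral complex each vertex has one trans partner and four cis neighbours.
Working through the distinct placements yields 4 geometric isomers: NCS mer (3 arrangements); NCS fac (chiral).

4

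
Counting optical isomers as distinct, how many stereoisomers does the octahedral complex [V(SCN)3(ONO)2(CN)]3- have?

In an octahedral complex each vertex has one trans partner and four cis neighbours.
There are 3 geometric isomers: SCN mer, ONO cis; SCN mer, ONO trans; SCN fac, ONO cis.
Each arrangement has an internal mirror plane or centre of symmetry, so none is chiral.

3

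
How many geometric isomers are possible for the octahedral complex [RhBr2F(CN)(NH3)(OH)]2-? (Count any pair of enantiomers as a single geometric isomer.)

9

The six octahedral sites form three mutually perpendicular trans pairs.
Systematic enumeration (placing each ligand type in turn and discarding arrangements equivalent by rotation or reflection) gives 9 geometric isomers.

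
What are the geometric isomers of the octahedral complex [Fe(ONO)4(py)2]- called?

An octahedron has six vertices in three trans pairs; every non-trans pair is cis.
Working through the distinct placements yields 2 geometric isomers: py trans; py cis.

cis and trans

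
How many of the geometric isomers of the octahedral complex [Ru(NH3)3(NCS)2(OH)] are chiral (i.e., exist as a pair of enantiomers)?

0

The distinct arrangements are (3 in all): NH3 mer, NCS trans; NH3 fac, NCS cis; NH3 mer, NCS cis.
Each arrangement has an internal mirror plane or centre of symmetry, so none is chiral.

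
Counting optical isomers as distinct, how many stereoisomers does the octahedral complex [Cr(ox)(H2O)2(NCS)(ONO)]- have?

In an octahedral complex each vertex has one trans partner and four cis neighbours.
Each ox is bidentate and must span two cis positions.
There are 4 geometric isomers: H2O trans; H2O cis (3 arrangements, 2 chiral).
Of these, 2 lack any improper symmetry element and so occur as enantiomeric pairs, giving 4 + 2 = 6 stereoisomers in total.

6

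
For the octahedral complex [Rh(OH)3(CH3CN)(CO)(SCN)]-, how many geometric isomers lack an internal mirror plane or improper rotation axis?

1

An octahedron has six vertices in three trans pairs; every non-trans pair is cis.
There are 4 geometric isomers: OH mer (3 arrangements); OH fac (chiral).
One of these lacks any improper symmetry element and so occurs as an enantiomeric pair, giving 4 + 1 = 5 stereoisomers in total.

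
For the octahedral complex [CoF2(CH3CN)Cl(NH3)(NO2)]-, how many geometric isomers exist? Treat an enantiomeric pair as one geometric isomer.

An octahedron has six vertices in three trans pairs; every non-trans pair is cis.
Placing the ligands in turn and identifying arrangements related by rotation or reflection leaves 9 distinct geometric isomers.

9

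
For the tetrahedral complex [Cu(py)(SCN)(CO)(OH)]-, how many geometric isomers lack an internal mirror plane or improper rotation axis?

1

In a tetrahedral complex all four positions are equivalent and every pair of ligands is adjacent — there is no cis/trans distinction.
Only one geometric arrangement is possible; it has no improper symmetry element, so it exists as a pair of enantiomers (2 stereoisomers).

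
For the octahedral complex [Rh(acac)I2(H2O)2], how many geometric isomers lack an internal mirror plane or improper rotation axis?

1

An octahedron has six vertices in three trans pairs; every non-trans pair is cis.
Each acac is bidentate and must span two cis positions.
Systematic placement gives 3 geometric isomers: I cis, H2O trans; I cis, H2O cis (chiral); I trans, H2O cis.
One of these lacks any improper symmetry element and so occurs as an enantiomeric pair, giving 3 + 1 = 4 stereoisomers in total.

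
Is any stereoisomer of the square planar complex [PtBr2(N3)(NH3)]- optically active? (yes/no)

no

A square has two trans pairs of vertices; adjacent vertices are cis.
The distinct arrangements are (2 in all): Br cis; Br trans.
Each arrangement has an internal mirror plane or centre of symmetry, so none is chiral.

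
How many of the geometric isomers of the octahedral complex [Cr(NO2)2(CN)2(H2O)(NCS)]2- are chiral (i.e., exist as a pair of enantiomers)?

An octahedron has six vertices in three trans pairs; every non-trans pair is cis.
Systematic placement gives 6 geometric isomers: NO2 trans, CN trans; NO2 cis, CN trans; NO2 trans, CN cis; NO2 cis, CN cis (3 arrangements, 2 chiral).
Of these, 2 lack any improper symmetry element and so occur as enantiomeric pairs, giving 6 + 2 = 8 stereoisomers in total.

2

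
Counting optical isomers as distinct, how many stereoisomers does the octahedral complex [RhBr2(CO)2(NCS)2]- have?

The six octahedral sites form three mutually perpendicular trans pairs.
There are 5 geometric isomers: Br trans, CO trans, NCS trans; Br trans, CO cis, NCS cis; Br cis, CO cis, NCS trans; Br cis, CO cis, NCS cis (chiral); Br cis, CO trans, NCS cis.
One of these lacks any improper symmetry element and so occurs as an enantiomeric pair, giving 5 + 1 = 6 stereoisomers in total.

6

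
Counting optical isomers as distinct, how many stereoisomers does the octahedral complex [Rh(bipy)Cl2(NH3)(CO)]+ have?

6

An octahedron has six vertices in three trans pairs; every non-trans pair is cis.
Each bipy is bidentate and must span two cis positions.
The distinct arrangements are (4 in all): Cl cis (3 arrangements, 2 chiral); Cl trans.
Of these, 2 lack any improper symmetry element and so occur as enantiomeric pairs, giving 4 + 2 = 6 stereoisomers in total.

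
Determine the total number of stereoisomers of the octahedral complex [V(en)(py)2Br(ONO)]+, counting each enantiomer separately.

6

An octahedron has six vertices in three trans pairs; every non-trans pair is cis.
Each en is bidentate and must span two cis positions.
There are 4 geometric isomers: py cis (3 arrangements, 2 chiral); py trans.
Of these, 2 lack any improper symmetry element and so occur as enantiomeric pairs, giving 4 + 2 = 6 stereoisomers in total.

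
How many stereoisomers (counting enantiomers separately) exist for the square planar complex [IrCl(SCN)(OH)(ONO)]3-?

3

A square has two trans pairs of vertices; adjacent vertices are cis.
There are 3 geometric isomers: (Cl/ONO trans, OH/SCN trans); (Cl/SCN trans, OH/ONO trans); (Cl/OH trans, ONO/SCN trans).
Each arrangement has an internal mirror plane or centre of symmetry, so none is chiral.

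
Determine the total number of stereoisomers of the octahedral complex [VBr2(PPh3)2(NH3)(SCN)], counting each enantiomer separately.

In an octahedral complex each vertex has one trans partner and four cis neighbours.
Working through the distinct placements yields 6 geometric isomers: Br trans, PPh3 cis; Br trans, PPh3 trans; Br cis, PPh3 cis (3 arrangements, 2 chiral); Br cis, PPh3 trans.
Of these, 2 lack any improper symmetry element and so occur as enantiomeric pairs, giving 6 + 2 = 8 stereoisomers in total.

8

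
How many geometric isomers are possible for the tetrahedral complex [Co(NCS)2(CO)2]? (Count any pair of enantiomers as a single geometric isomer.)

1

Only one geometric arrangement is possible.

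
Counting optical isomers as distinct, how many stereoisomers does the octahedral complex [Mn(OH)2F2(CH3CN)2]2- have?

The six octahedral sites form three mutually perpendicular trans pairs.
Working through the distinct placements yields 5 geometric isomers: OH trans, F trans, CH3CN trans; OH cis, F cis, CH3CN trans; OH trans, F cis, CH3CN cis; OH cis, F cis, CH3CN cis (chiral); OH cis, F trans, CH3CN cis.
One of these lacks any improper symmetry element and so occurs as an enantiomeric pair, giving 5 + 1 = 6 stereoisomers in total.

6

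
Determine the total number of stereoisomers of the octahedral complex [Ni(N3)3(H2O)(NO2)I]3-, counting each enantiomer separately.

The six octahedral sites form three mutually perpendicular trans pairs.
Working through the distinct placements yields 4 geometric isomers: N3 mer (3 arrangements); N3 fac (chiral).
One of these lacks any improper symmetry element and so occurs as an enantiomeric pair, giving 4 + 1 = 5 stereoisomers in total.

5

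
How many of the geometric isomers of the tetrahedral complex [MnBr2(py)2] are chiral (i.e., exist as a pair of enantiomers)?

0

In a tetrahedral complex all four positions are equivalent and every pair of ligands is adjacent — there is no cis/trans distinction.
Only one geometric arrangement is possible.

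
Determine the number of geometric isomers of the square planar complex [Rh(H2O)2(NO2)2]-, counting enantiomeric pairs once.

A square has two trans pairs of vertices; adjacent vertices are cis.
Working through the distinct placements yields 2 geometric isomers: H2O cis; H2O trans.

2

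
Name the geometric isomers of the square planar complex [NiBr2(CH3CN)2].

cis and trans

In a square planar complex each vertex has one trans partner and two cis neighbours.
There are 2 geometric isomers: Br cis; Br trans.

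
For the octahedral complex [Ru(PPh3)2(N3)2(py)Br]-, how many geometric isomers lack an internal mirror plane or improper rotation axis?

There are 6 geometric isomers: PPh3 cis, N3 cis (3 arrangements, 2 chiral); PPh3 trans, N3 cis; PPh3 cis, N3 trans; PPh3 trans, N3 trans.
Of these, 2 lack any improper symmetry element and so occur as enantiomeric pairs, giving 6 + 2 = 8 stereoisomers in total.

2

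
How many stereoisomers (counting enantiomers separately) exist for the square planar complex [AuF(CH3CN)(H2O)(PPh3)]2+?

In a square planar complex each vertex has one trans partner and two cis neighbours.
Systematic placement gives 3 geometric isomers: (CH3CN/H2O trans, F/PPh3 trans); (CH3CN/PPh3 trans, F/H2O trans); (CH3CN/F trans, H2O/PPh3 trans).
Each arrangement has an internal mirror plane or centre of symmetry, so none is chiral.

3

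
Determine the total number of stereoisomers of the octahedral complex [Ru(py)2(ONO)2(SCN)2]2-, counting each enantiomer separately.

An octahedron has six vertices in three trans pairs; every non-trans pair is cis.
The distinct arrangements are (5 in all): py trans, ONO trans, SCN trans; py cis, ONO trans, SCN cis; py trans, ONO cis, SCN cis; py cis, ONO cis, SCN cis (chiral); py cis, ONO cis, SCN trans.
One of these lacks any improper symmetry element and so occurs as an enantiomeric pair, giving 5 + 1 = 6 stereoisomers in total.

6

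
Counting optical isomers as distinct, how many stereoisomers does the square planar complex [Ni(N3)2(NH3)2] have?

In a square planar complex each vertex has one trans partner and two cis neighbours.
The distinct arrangements are (2 in all): N3 cis; N3 trans.
Each arrangement has an internal mirror plane or centre of symmetry, so none is chiral.

2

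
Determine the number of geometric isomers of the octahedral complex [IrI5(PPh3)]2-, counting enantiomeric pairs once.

The six octahedral sites form three mutually perpendicular trans pairs.
Only one geometric arrangement is possible.

1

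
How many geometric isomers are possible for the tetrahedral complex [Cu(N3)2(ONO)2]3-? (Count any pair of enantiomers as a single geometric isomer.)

1

In a tetrahedral complex all four positions are equivalent and every pair of ligands is adjacent — there is no cis/trans distinction.
Only one geometric arrangement is possible.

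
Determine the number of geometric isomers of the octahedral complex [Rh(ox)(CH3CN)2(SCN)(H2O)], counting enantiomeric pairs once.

Each ox is bidentate and must span two cis positions.
Working through the distinct placements yields 4 geometric isomers: CH3CN trans; CH3CN cis (3 arrangements, 2 chiral).

4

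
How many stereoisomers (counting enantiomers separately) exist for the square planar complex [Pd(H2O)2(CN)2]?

2

There are 2 geometric isomers: H2O cis; H2O trans.
Each arrangement has an internal mirror plane or centre of symmetry, so none is chiral.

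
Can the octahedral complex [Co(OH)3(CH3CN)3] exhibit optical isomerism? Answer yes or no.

no

An octahedron has six vertices in three trans pairs; every non-trans pair is cis.
Working through the distinct placements yields 2 geometric isomers: OH mer; OH fac.
Each arrangement has an internal mirror plane or centre of symmetry, so none is chiral.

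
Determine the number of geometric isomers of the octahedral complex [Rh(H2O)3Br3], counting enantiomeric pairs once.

There are 2 geometric isomers: H2O mer; H2O fac.

2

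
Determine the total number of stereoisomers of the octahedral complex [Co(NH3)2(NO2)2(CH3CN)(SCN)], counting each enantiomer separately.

The six octahedral sites form three mutually perpendicular trans pairs.
Systematic placement gives 6 geometric isomers: NH3 cis, NO2 cis (3 arrangements, 2 chiral); NH3 cis, NO2 trans; NH3 trans, NO2 cis; NH3 trans, NO2 trans.
Of these, 2 lack any improper symmetry element and so occur as enantiomeric pairs, giving 6 + 2 = 8 stereoisomers in total.

8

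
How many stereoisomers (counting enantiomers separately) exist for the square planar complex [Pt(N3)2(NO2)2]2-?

2

A square has two trans pairs of vertices; adjacent vertices are cis.
The distinct arrangements are (2 in all): N3 cis; N3 trans.
Each arrangement has an internal mirror plane or centre of symmetry, so none is chiral.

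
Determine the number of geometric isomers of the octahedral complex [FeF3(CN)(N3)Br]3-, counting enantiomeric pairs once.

An octahedron has six vertices in three trans pairs; every non-trans pair is cis.
Systematic placement gives 4 geometric isomers: F mer (3 arrangements); F fac (chiral).

4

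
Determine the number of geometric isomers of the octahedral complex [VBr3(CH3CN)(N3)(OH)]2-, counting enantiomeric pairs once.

4

An octahedron has six vertices in three trans pairs; every non-trans pair is cis.
The distinct arrangements are (4 in all): Br mer (3 arrangements); Br fac (chiral).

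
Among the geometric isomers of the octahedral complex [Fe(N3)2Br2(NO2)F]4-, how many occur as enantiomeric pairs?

In an octahedral complex each vertex has one trans partner and four cis neighbours.
Working through the distinct placements yields 6 geometric isomers: N3 cis, Br trans; N3 trans, Br trans; N3 cis, Br cis (3 arrangements, 2 chiral); N3 trans, Br cis.
Of these, 2 lack any improper symmetry element and so occur as enantiomeric pairs, giving 6 + 2 = 8 stereoisomers in total.

2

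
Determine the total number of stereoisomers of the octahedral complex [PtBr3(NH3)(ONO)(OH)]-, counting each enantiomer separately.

In an octahedral complex each vertex has one trans partner and four cis neighbours.
There are 4 geometric isomers: Br mer (3 arrangements); Br fac (chiral).
One of these lacks any improper symmetry element and so occurs as an enantiomeric pair, giving 4 + 1 = 5 stereoisomers in total.

5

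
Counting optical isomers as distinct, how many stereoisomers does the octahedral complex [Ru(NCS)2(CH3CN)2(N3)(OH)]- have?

The distinct arrangements are (6 in all): NCS cis, CH3CN trans; NCS trans, CH3CN trans; NCS cis, CH3CN cis (3 arrangements, 2 chiral); NCS trans, CH3CN cis.
Of these, 2 lack any improper symmetry element and so occur as enantiomeric pairs, giving 6 + 2 = 8 stereoisomers in total.

8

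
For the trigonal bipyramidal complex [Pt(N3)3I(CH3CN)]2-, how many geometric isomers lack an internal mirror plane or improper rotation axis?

0

In a trigonal bipyramid the two axial positions differ from the three equatorial ones.
Working through the distinct placements yields 4 geometric isomers: I axial, CH3CN axial; I equatorial, CH3CN axial; I axial, CH3CN equatorial; I equatorial, CH3CN equatorial.
Each arrangement has an internal mirror plane or centre of symmetry, so none is chiral.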